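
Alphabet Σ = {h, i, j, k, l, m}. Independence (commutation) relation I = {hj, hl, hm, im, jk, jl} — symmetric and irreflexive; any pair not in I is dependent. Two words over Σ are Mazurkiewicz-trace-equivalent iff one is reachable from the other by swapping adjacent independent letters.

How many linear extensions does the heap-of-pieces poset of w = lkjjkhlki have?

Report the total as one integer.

piece 0:l — minimal
piece 1:k rests on {0:l}
piece 2:j — minimal
piece 3:j rests on {2:j}
piece 4:k rests on {1:k}
piece 5:h rests on {4:k}
piece 6:l rests on {4:k}
piece 7:k rests on {5:h, 6:l}
piece 8:i rests on {3:j, 7:k}
minimal pieces: {0:l, 2:j}
ways to finish when only these pieces remain (= sum over removing one remaining piece with nothing left below it):
  1 left: {8}→1
  2 left: {3,8}→1  {7,8}→1
  3 left: {2,3,8}→1  {3,7,8}→2  {5,7,8}→1  {6,7,8}→1
  4 left: {2,3,7,8}→3  {3,5,7,8}→3  {3,6,7,8}→3  {5,6,7,8}→2
  5 left: {2,3,5,7,8}→6  {2,3,6,7,8}→6  {3,5,6,7,8}→8  {4,5,6,7,8}→2
  6 left: {1,4,5,6,7,8}→2  {2,3,5,6,7,8}→20  {3,4,5,6,7,8}→10
  7 left: {0,1,4,5,6,7,8}→2  {1,3,4,5,6,7,8}→12  {2,3,4,5,6,7,8}→30
  placing 0:l first → 42 extensions
  placing 2:j first → 14 extensions
total linear extensions = 56

56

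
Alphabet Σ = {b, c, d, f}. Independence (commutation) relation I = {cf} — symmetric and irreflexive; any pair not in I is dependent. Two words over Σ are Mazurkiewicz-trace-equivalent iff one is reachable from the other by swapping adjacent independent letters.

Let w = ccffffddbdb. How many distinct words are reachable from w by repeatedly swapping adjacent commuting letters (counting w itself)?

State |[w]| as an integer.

piece 0:c — minimal
piece 1:c rests on {0:c}
piece 2:f — minimal
piece 3:f rests on {2:f}
piece 4:f rests on {3:f}
piece 5:f rests on {4:f}
piece 6:d rests on {1:c, 5:f}
piece 7:d rests on {6:d}
piece 8:b rests on {7:d}
piece 9:d rests on {8:b}
piece 10:b rests on {9:d}
minimal pieces: {0:c, 2:f}
ways to finish when only these pieces remain (= sum over removing one remaining piece with nothing left below it):
  1 left: {10}→1
  2 left: {9,10}→1
  3 left: {8,9,10}→1
  4 left: {7,8,9,10}→1
  5 left: {6,7,8,9,10}→1
  6 left: {1,6,7,8,9,10}→1  {5,6,7,8,9,10}→1
  7 left: {0,1,6,7,8,9,10}→1  {1,5,6,7,8,9,10}→2  {4,5,6,7,8,9,10}→1
  8 left: {0,1,5,6,7,8,9,10}→3  {1,4,5,6,7,8,9,10}→3  {3,4,5,6,7,8,9,10}→1
  9 left: {0,1,4,5,6,7,8,9,10}→6  {1,3,4,5,6,7,8,9,10}→4  {2,3,4,5,6,7,8,9,10}→1
  placing 0:c first → 5 extensions
  placing 2:f first → 10 extensions
total linear extensions = 15

15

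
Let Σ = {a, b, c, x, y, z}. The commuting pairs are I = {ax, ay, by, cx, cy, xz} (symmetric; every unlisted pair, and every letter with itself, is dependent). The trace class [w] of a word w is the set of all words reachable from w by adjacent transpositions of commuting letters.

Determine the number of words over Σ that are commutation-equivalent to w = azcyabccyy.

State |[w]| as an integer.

56

drop 0:a onto floor
drop 1:z onto {0:a}
drop 2:c onto {1:z}
drop 3:y onto {1:z}
drop 4:a onto {2:c}
drop 5:b onto {4:a}
drop 6:c onto {5:b}
drop 7:c onto {6:c}
drop 8:y onto {3:y}
drop 9:y onto {8:y}
ground layer = {0:a}
drop-orders for the pieces not yet dropped (sum over which currently-grounded one goes next):
  1 to go: {7} 1  {9} 1
  2 to go: {6,7} 1  {7,9} 2  {8,9} 1
  3 to go: {3,8,9} 1  {5,6,7} 1  {6,7,9} 3  {7,8,9} 3
  4 to go: {3,7,8,9} 4  {4,5,6,7} 1  {5,6,7,9} 4  {6,7,8,9} 6
  5 to go: {2,4,5,6,7} 1  {3,6,7,8,9} 10  {4,5,6,7,9} 5  {5,6,7,8,9} 10
  6 to go: {2,4,5,6,7,9} 6  {3,5,6,7,8,9} 20  {4,5,6,7,8,9} 15
  7 to go: {2,4,5,6,7,8,9} 21  {3,4,5,6,7,8,9} 35
  8 to go: {2,3,4,5,6,7,8,9} 56
  if 0:a drops first: 56 orders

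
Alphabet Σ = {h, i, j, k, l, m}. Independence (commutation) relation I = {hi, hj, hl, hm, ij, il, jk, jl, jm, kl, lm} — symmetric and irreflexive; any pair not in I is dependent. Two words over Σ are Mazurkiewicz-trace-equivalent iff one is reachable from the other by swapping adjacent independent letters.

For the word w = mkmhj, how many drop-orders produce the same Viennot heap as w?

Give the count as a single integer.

10

piece 0:m — minimal
piece 1:k rests on {0:m}
piece 2:m rests on {1:k}
piece 3:h rests on {1:k}
piece 4:j — minimal
minimal pieces: {0:m, 4:j}
ways to finish when only these pieces remain (= sum over removing one remaining piece with nothing left below it):
  1 left: {2}→1  {3}→1  {4}→1
  2 left: {2,3}→2  {2,4}→2  {3,4}→2
  3 left: {1,2,3}→2  {2,3,4}→6
  placing 0:m first → 8 extensions
  placing 4:j first → 2 extensions
total linear extensions = 10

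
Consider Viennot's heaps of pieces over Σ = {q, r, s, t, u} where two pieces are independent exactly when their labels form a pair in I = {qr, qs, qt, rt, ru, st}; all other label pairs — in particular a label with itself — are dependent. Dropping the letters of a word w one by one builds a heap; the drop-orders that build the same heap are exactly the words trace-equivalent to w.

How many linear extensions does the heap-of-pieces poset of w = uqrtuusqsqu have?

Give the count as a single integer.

drop 0:u onto floor
drop 1:q onto {0:u}
drop 2:r onto floor
drop 3:t onto {0:u}
drop 4:u onto {1:q, 3:t}
drop 5:u onto {4:u}
drop 6:s onto {2:r, 5:u}
drop 7:q onto {5:u}
drop 8:s onto {6:s}
drop 9:q onto {7:q}
drop 10:u onto {8:s, 9:q}
ground layer = {0:u, 2:r}
drop-orders for the pieces not yet dropped (sum over which currently-grounded one goes next):
  1 to go: {10} 1
  2 to go: {8,10} 1  {9,10} 1
  3 to go: {6,8,10} 1  {7,9,10} 1  {8,9,10} 2
  4 to go: {2,6,8,10} 1  {6,8,9,10} 3  {7,8,9,10} 3
  5 to go: {2,6,8,9,10} 4  {6,7,8,9,10} 6
  6 to go: {2,6,7,8,9,10} 10  {5,6,7,8,9,10} 6
  7 to go: {2,5,6,7,8,9,10} 16  {4,5,6,7,8,9,10} 6
  8 to go: {1,4,5,6,7,8,9,10} 6  {2,4,5,6,7,8,9,10} 22  {3,4,5,6,7,8,9,10} 6
  9 to go: {1,2,4,5,6,7,8,9,10} 28  {1,3,4,5,6,7,8,9,10} 12  {2,3,4,5,6,7,8,9,10} 28
  if 0:u drops first: 68 orders
  if 2:r drops first: 12 orders
heap linearizations: 80

80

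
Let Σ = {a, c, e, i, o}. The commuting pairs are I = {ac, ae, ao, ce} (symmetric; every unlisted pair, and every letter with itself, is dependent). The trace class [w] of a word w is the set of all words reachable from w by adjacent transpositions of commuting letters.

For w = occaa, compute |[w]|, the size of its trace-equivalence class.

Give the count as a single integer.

drop 0:o onto floor
drop 1:c onto {0:o}
drop 2:c onto {1:c}
drop 3:a onto floor
drop 4:a onto {3:a}
ground layer = {0:o, 3:a}
drop-orders for the pieces not yet dropped (sum over which currently-grounded one goes next):
  1 to go: {2} 1  {4} 1
  2 to go: {1,2} 1  {2,4} 2  {3,4} 1
  3 to go: {0,1,2} 1  {1,2,4} 3  {2,3,4} 3
  if 0:o drops first: 6 orders
  if 3:a drops first: 4 orders
heap linearizations: 10

10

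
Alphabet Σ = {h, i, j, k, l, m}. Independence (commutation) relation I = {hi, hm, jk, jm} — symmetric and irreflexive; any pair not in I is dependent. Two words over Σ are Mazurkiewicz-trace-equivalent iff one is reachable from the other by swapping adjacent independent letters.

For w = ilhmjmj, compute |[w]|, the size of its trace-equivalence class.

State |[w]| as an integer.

10

drop 0:i onto floor
drop 1:l onto {0:i}
drop 2:h onto {1:l}
drop 3:m onto {1:l}
drop 4:j onto {2:h}
drop 5:m onto {3:m}
drop 6:j onto {4:j}
ground layer = {0:i}
drop-orders for the pieces not yet dropped (sum over which currently-grounded one goes next):
  1 to go: {5} 1  {6} 1
  2 to go: {3,5} 1  {4,6} 1  {5,6} 2
  3 to go: {2,4,6} 1  {3,5,6} 3  {4,5,6} 3
  4 to go: {2,4,5,6} 4  {3,4,5,6} 6
  5 to go: {2,3,4,5,6} 10
  if 0:i drops first: 10 orders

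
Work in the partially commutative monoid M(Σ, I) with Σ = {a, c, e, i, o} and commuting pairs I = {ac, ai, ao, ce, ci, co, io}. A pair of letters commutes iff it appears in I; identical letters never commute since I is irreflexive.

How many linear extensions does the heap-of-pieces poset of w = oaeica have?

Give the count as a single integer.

24

piece 0:o — minimal
piece 1:a — minimal
piece 2:e rests on {0:o, 1:a}
piece 3:i rests on {2:e}
piece 4:c — minimal
piece 5:a rests on {2:e}
minimal pieces: {0:o, 1:a, 4:c}
ways to finish when only these pieces remain (= sum over removing one remaining piece with nothing left below it):
  1 left: {3}→1  {4}→1  {5}→1
  2 left: {3,4}→2  {3,5}→2  {4,5}→2
  3 left: {2,3,5}→2  {3,4,5}→6
  4 left: {0,2,3,5}→2  {1,2,3,5}→2  {2,3,4,5}→8
  placing 0:o first → 10 extensions
  placing 1:a first → 10 extensions
  placing 4:c first → 4 extensions
total linear extensions = 24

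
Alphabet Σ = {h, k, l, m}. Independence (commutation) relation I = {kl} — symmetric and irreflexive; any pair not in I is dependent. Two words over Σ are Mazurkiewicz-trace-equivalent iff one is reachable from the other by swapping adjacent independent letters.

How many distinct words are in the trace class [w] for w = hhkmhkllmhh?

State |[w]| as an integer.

0(h) covers ∅
1(h) covers 0:h
2(k) covers 1:h
3(m) covers 2:k
4(h) covers 3:m
5(k) covers 4:h
6(l) covers 4:h
7(l) covers 6:l
8(m) covers 5:k, 7:l
9(h) covers 8:m
10(h) covers 9:h
floor of heap: 0:h
completions by unplaced set U, small U first (add the entries for U minus each lowest piece of U):
  |U|=1: {10}:1
  |U|=2: {9,10}:1
  |U|=3: {8,9,10}:1
  |U|=4: {5,8,9,10}:1  {7,8,9,10}:1
  |U|=5: {5,7,8,9,10}:2  {6,7,8,9,10}:1
  |U|=6: {5,6,7,8,9,10}:3
  |U|=7: {4,5,6,7,8,9,10}:3
  |U|=8: {3,4,5,6,7,8,9,10}:3
  |U|=9: {2,3,4,5,6,7,8,9,10}:3
  start at 0(h): 3

3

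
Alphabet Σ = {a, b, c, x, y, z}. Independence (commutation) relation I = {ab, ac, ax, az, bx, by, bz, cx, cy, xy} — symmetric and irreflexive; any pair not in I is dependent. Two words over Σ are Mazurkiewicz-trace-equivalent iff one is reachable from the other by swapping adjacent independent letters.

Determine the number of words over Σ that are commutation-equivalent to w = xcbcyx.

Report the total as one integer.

piece 0:x — minimal
piece 1:c — minimal
piece 2:b rests on {1:c}
piece 3:c rests on {2:b}
piece 4:y — minimal
piece 5:x rests on {0:x}
minimal pieces: {0:x, 1:c, 4:y}
ways to finish when only these pieces remain (= sum over removing one remaining piece with nothing left below it):
  1 left: {3}→1  {4}→1  {5}→1
  2 left: {0,5}→1  {2,3}→1  {3,4}→2  {3,5}→2  {4,5}→2
  3 left: {0,3,5}→3  {0,4,5}→3  {1,2,3}→1  {2,3,4}→3  {2,3,5}→3  {3,4,5}→6
  4 left: {0,2,3,5}→6  {0,3,4,5}→12  {1,2,3,4}→4  {1,2,3,5}→4  {2,3,4,5}→12
  placing 0:x first → 20 extensions
  placing 1:c first → 30 extensions
  placing 4:y first → 10 extensions
total linear extensions = 60

60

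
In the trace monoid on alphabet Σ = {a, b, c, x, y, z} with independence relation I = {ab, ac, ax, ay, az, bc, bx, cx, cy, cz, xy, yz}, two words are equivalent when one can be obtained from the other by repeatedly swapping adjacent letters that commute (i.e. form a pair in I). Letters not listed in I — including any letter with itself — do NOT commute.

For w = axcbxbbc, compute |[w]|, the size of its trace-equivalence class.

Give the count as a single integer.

1680

piece 0:a — minimal
piece 1:x — minimal
piece 2:c — minimal
piece 3:b — minimal
piece 4:x rests on {1:x}
piece 5:b rests on {3:b}
piece 6:b rests on {5:b}
piece 7:c rests on {2:c}
minimal pieces: {0:a, 1:x, 2:c, 3:b}
ways to finish when only these pieces remain (= sum over removing one remaining piece with nothing left below it):
  1 left: {0}→1  {4}→1  {6}→1  {7}→1
  2 left: {0,4}→2  {0,6}→2  {0,7}→2  {1,4}→1  {2,7}→1  {4,6}→2  {4,7}→2  {5,6}→1  {6,7}→2
  3 left: {0,1,4}→3  {0,2,7}→3  {0,4,6}→6  {0,4,7}→6  {0,5,6}→3  {0,6,7}→6  {1,4,6}→3  {1,4,7}→3  {2,4,7}→3  {2,6,7}→3  {3,5,6}→1  {4,5,6}→3  {4,6,7}→6  {5,6,7}→3
  4 left: {0,1,4,6}→12  {0,1,4,7}→12  {0,2,4,7}→12  {0,2,6,7}→12  {0,3,5,6}→4  {0,4,5,6}→12  {0,4,6,7}→24  {0,5,6,7}→12  {1,2,4,7}→6  {1,4,5,6}→6  {1,4,6,7}→12  {2,4,6,7}→12  {2,5,6,7}→6  {3,4,5,6}→4  {3,5,6,7}→4  {4,5,6,7}→12
  5 left: {0,1,2,4,7}→30  {0,1,4,5,6}→30  {0,1,4,6,7}→60  {0,2,4,6,7}→60  {0,2,5,6,7}→30  {0,3,4,5,6}→20  {0,3,5,6,7}→20  {0,4,5,6,7}→60  {1,2,4,6,7}→30  {1,3,4,5,6}→10  {1,4,5,6,7}→30  {2,3,5,6,7}→10  {2,4,5,6,7}→30  {3,4,5,6,7}→20
  6 left: {0,1,2,4,6,7}→180  {0,1,3,4,5,6}→60  {0,1,4,5,6,7}→180  {0,2,3,5,6,7}→60  {0,2,4,5,6,7}→180  {0,3,4,5,6,7}→120  {1,2,4,5,6,7}→90  {1,3,4,5,6,7}→60  {2,3,4,5,6,7}→60
  placing 0:a first → 210 extensions
  placing 1:x first → 420 extensions
  placing 2:c first → 420 extensions
  placing 3:b first → 630 extensions
total linear extensions = 1680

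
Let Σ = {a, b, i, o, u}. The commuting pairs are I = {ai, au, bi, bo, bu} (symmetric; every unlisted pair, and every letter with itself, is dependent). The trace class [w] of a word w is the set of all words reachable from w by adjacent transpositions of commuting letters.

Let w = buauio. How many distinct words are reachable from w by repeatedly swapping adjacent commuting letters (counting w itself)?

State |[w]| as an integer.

piece 0:b — minimal
piece 1:u — minimal
piece 2:a rests on {0:b}
piece 3:u rests on {1:u}
piece 4:i rests on {3:u}
piece 5:o rests on {2:a, 4:i}
minimal pieces: {0:b, 1:u}
ways to finish when only these pieces remain (= sum over removing one remaining piece with nothing left below it):
  1 left: {5}→1
  2 left: {2,5}→1  {4,5}→1
  3 left: {0,2,5}→1  {2,4,5}→2  {3,4,5}→1
  4 left: {0,2,4,5}→3  {1,3,4,5}→1  {2,3,4,5}→3
  placing 0:b first → 4 extensions
  placing 1:u first → 6 extensions
total linear extensions = 10

10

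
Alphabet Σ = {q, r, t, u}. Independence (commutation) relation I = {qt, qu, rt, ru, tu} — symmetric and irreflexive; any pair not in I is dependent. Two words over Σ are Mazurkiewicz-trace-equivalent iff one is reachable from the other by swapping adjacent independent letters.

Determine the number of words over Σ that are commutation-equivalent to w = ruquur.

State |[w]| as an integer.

drop 0:r onto floor
drop 1:u onto floor
drop 2:q onto {0:r}
drop 3:u onto {1:u}
drop 4:u onto {3:u}
drop 5:r onto {2:q}
ground layer = {0:r, 1:u}
drop-orders for the pieces not yet dropped (sum over which currently-grounded one goes next):
  1 to go: {4} 1  {5} 1
  2 to go: {2,5} 1  {3,4} 1  {4,5} 2
  3 to go: {0,2,5} 1  {1,3,4} 1  {2,4,5} 3  {3,4,5} 3
  4 to go: {0,2,4,5} 4  {1,3,4,5} 4  {2,3,4,5} 6
  if 0:r drops first: 10 orders
  if 1:u drops first: 10 orders
heap linearizations: 20

20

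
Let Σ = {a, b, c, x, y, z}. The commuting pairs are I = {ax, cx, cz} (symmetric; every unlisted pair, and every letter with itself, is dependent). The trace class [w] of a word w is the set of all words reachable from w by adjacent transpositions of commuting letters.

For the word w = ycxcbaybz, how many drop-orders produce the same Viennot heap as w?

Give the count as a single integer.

piece 0:y — minimal
piece 1:c rests on {0:y}
piece 2:x rests on {0:y}
piece 3:c rests on {1:c}
piece 4:b rests on {2:x, 3:c}
piece 5:a rests on {4:b}
piece 6:y rests on {5:a}
piece 7:b rests on {6:y}
piece 8:z rests on {7:b}
minimal pieces: {0:y}
ways to finish when only these pieces remain (= sum over removing one remaining piece with nothing left below it):
  1 left: {8}→1
  2 left: {7,8}→1
  3 left: {6,7,8}→1
  4 left: {5,6,7,8}→1
  5 left: {4,5,6,7,8}→1
  6 left: {2,4,5,6,7,8}→1  {3,4,5,6,7,8}→1
  7 left: {1,3,4,5,6,7,8}→1  {2,3,4,5,6,7,8}→2
  placing 0:y first → 3 extensions

3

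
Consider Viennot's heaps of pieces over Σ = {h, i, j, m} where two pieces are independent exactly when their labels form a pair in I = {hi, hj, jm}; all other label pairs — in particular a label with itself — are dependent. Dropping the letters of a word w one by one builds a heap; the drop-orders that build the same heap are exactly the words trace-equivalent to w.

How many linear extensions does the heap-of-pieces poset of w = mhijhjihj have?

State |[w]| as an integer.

56

piece 0:m — minimal
piece 1:h rests on {0:m}
piece 2:i rests on {0:m}
piece 3:j rests on {2:i}
piece 4:h rests on {1:h}
piece 5:j rests on {3:j}
piece 6:i rests on {5:j}
piece 7:h rests on {4:h}
piece 8:j rests on {6:i}
minimal pieces: {0:m}
ways to finish when only these pieces remain (= sum over removing one remaining piece with nothing left below it):
  1 left: {7}→1  {8}→1
  2 left: {4,7}→1  {6,8}→1  {7,8}→2
  3 left: {1,4,7}→1  {4,7,8}→3  {5,6,8}→1  {6,7,8}→3
  4 left: {1,4,7,8}→4  {3,5,6,8}→1  {4,6,7,8}→6  {5,6,7,8}→4
  5 left: {1,4,6,7,8}→10  {2,3,5,6,8}→1  {3,5,6,7,8}→5  {4,5,6,7,8}→10
  6 left: {1,4,5,6,7,8}→20  {2,3,5,6,7,8}→6  {3,4,5,6,7,8}→15
  7 left: {1,3,4,5,6,7,8}→35  {2,3,4,5,6,7,8}→21
  placing 0:m first → 56 extensions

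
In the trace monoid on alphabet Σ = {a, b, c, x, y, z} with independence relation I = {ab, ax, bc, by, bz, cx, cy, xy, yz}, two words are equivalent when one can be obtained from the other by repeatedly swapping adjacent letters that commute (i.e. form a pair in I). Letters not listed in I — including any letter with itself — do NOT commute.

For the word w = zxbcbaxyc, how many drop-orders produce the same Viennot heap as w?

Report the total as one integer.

140

#0=z has no predecessor
#1=x depends on [0:z]
#2=b depends on [1:x]
#3=c depends on [0:z]
#4=b depends on [2:b]
#5=a depends on [3:c]
#6=x depends on [4:b]
#7=y depends on [5:a]
#8=c depends on [5:a]
sources: [0:z]
N(rest) = Σ N(rest − s) over sources s of rest; N(one piece) = 1:
  size 1 → [6]=1  [7]=1  [8]=1
  size 2 → [4,6]=1  [6,7]=2  [6,8]=2  [7,8]=2
  size 3 → [2,4,6]=1  [4,6,7]=3  [4,6,8]=3  [5,7,8]=2  [6,7,8]=6
  size 4 → [1,2,4,6]=1  [2,4,6,7]=4  [2,4,6,8]=4  [3,5,7,8]=2  [4,6,7,8]=12  [5,6,7,8]=8
  size 5 → [1,2,4,6,7]=5  [1,2,4,6,8]=5  [2,4,6,7,8]=20  [3,5,6,7,8]=10  [4,5,6,7,8]=20
  size 6 → [1,2,4,6,7,8]=30  [2,4,5,6,7,8]=40  [3,4,5,6,7,8]=30
  size 7 → [1,2,4,5,6,7,8]=70  [2,3,4,5,6,7,8]=70
  first=0(z) contributes 140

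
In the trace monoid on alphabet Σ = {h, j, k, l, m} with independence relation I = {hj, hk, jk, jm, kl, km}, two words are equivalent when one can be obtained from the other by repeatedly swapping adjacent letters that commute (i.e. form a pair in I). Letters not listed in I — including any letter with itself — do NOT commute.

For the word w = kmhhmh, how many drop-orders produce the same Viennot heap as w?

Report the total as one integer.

#0=k has no predecessor
#1=m has no predecessor
#2=h depends on [1:m]
#3=h depends on [2:h]
#4=m depends on [3:h]
#5=h depends on [4:m]
sources: [0:k, 1:m]
N(rest) = Σ N(rest − s) over sources s of rest; N(one piece) = 1:
  size 1 → [0]=1  [5]=1
  size 2 → [0,5]=2  [4,5]=1
  size 3 → [0,4,5]=3  [3,4,5]=1
  size 4 → [0,3,4,5]=4  [2,3,4,5]=1
  first=0(k) contributes 1
  first=1(m) contributes 5
|[w]| = 6

6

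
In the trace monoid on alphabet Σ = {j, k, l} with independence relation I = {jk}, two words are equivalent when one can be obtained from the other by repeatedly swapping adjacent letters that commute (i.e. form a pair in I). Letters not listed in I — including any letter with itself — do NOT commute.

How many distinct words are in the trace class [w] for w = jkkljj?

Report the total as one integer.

drop 0:j onto floor
drop 1:k onto floor
drop 2:k onto {1:k}
drop 3:l onto {0:j, 2:k}
drop 4:j onto {3:l}
drop 5:j onto {4:j}
ground layer = {0:j, 1:k}
drop-orders for the pieces not yet dropped (sum over which currently-grounded one goes next):
  1 to go: {5} 1
  2 to go: {4,5} 1
  3 to go: {3,4,5} 1
  4 to go: {0,3,4,5} 1  {2,3,4,5} 1
  if 0:j drops first: 1 orders
  if 1:k drops first: 2 orders
heap linearizations: 3

3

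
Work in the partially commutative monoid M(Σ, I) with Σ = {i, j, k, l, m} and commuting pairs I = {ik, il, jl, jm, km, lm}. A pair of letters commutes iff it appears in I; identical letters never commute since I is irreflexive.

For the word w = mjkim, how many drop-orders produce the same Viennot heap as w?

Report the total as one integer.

7

piece 0:m — minimal
piece 1:j — minimal
piece 2:k rests on {1:j}
piece 3:i rests on {0:m, 1:j}
piece 4:m rests on {3:i}
minimal pieces: {0:m, 1:j}
ways to finish when only these pieces remain (= sum over removing one remaining piece with nothing left below it):
  1 left: {2}→1  {4}→1
  2 left: {2,4}→2  {3,4}→1
  3 left: {0,3,4}→1  {2,3,4}→3
  placing 0:m first → 3 extensions
  placing 1:j first → 4 extensions
total linear extensions = 7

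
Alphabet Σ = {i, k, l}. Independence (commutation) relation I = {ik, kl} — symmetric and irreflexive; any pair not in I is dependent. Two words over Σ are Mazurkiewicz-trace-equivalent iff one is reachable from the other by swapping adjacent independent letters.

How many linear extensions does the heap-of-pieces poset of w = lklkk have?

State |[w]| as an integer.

#0=l has no predecessor
#1=k has no predecessor
#2=l depends on [0:l]
#3=k depends on [1:k]
#4=k depends on [3:k]
sources: [0:l, 1:k]
N(rest) = Σ N(rest − s) over sources s of rest; N(one piece) = 1:
  size 1 → [2]=1  [4]=1
  size 2 → [0,2]=1  [2,4]=2  [3,4]=1
  size 3 → [0,2,4]=3  [1,3,4]=1  [2,3,4]=3
  first=0(l) contributes 4
  first=1(k) contributes 6
|[w]| = 10

10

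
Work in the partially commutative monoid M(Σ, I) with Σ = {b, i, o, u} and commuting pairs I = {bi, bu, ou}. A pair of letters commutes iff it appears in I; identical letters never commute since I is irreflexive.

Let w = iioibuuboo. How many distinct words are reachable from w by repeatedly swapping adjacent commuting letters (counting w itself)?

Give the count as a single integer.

31

piece 0:i — minimal
piece 1:i rests on {0:i}
piece 2:o rests on {1:i}
piece 3:i rests on {2:o}
piece 4:b rests on {2:o}
piece 5:u rests on {3:i}
piece 6:u rests on {5:u}
piece 7:b rests on {4:b}
piece 8:o rests on {3:i, 7:b}
piece 9:o rests on {8:o}
minimal pieces: {0:i}
ways to finish when only these pieces remain (= sum over removing one remaining piece with nothing left below it):
  1 left: {6}→1  {9}→1
  2 left: {5,6}→1  {6,9}→2  {8,9}→1
  3 left: {5,6,9}→3  {6,8,9}→3  {7,8,9}→1
  4 left: {4,7,8,9}→1  {5,6,8,9}→6  {6,7,8,9}→4
  5 left: {3,5,6,8,9}→6  {4,6,7,8,9}→5  {5,6,7,8,9}→10
  6 left: {3,5,6,7,8,9}→16  {4,5,6,7,8,9}→15
  7 left: {3,4,5,6,7,8,9}→31
  8 left: {2,3,4,5,6,7,8,9}→31
  placing 0:i first → 31 extensions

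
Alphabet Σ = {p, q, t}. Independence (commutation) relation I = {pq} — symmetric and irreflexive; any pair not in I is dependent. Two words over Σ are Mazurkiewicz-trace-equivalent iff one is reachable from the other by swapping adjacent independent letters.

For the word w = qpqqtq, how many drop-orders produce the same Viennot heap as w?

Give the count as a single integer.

drop 0:q onto floor
drop 1:p onto floor
drop 2:q onto {0:q}
drop 3:q onto {2:q}
drop 4:t onto {1:p, 3:q}
drop 5:q onto {4:t}
ground layer = {0:q, 1:p}
drop-orders for the pieces not yet dropped (sum over which currently-grounded one goes next):
  1 to go: {5} 1
  2 to go: {4,5} 1
  3 to go: {1,4,5} 1  {3,4,5} 1
  4 to go: {1,3,4,5} 2  {2,3,4,5} 1
  if 0:q drops first: 3 orders
  if 1:p drops first: 1 orders
heap linearizations: 4

4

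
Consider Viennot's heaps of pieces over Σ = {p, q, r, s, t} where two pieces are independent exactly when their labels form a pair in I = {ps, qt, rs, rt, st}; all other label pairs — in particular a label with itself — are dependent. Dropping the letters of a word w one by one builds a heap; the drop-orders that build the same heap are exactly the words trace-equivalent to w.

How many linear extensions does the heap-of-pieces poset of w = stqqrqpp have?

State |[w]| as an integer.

6

0(s) covers ∅
1(t) covers ∅
2(q) covers 0:s
3(q) covers 2:q
4(r) covers 3:q
5(q) covers 4:r
6(p) covers 1:t, 5:q
7(p) covers 6:p
floor of heap: 0:s, 1:t
completions by unplaced set U, small U first (add the entries for U minus each lowest piece of U):
  |U|=1: {7}:1
  |U|=2: {6,7}:1
  |U|=3: {1,6,7}:1  {5,6,7}:1
  |U|=4: {1,5,6,7}:2  {4,5,6,7}:1
  |U|=5: {1,4,5,6,7}:3  {3,4,5,6,7}:1
  |U|=6: {1,3,4,5,6,7}:4  {2,3,4,5,6,7}:1
  start at 0(s): 5
  start at 1(t): 1
sum over floor = 6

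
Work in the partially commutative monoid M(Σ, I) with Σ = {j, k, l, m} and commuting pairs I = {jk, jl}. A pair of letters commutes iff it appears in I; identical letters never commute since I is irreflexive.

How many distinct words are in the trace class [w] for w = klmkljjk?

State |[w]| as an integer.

10

piece 0:k — minimal
piece 1:l rests on {0:k}
piece 2:m rests on {1:l}
piece 3:k rests on {2:m}
piece 4:l rests on {3:k}
piece 5:j rests on {2:m}
piece 6:j rests on {5:j}
piece 7:k rests on {4:l}
minimal pieces: {0:k}
ways to finish when only these pieces remain (= sum over removing one remaining piece with nothing left below it):
  1 left: {6}→1  {7}→1
  2 left: {4,7}→1  {5,6}→1  {6,7}→2
  3 left: {3,4,7}→1  {4,6,7}→3  {5,6,7}→3
  4 left: {3,4,6,7}→4  {4,5,6,7}→6
  5 left: {3,4,5,6,7}→10
  6 left: {2,3,4,5,6,7}→10
  placing 0:k first → 10 extensions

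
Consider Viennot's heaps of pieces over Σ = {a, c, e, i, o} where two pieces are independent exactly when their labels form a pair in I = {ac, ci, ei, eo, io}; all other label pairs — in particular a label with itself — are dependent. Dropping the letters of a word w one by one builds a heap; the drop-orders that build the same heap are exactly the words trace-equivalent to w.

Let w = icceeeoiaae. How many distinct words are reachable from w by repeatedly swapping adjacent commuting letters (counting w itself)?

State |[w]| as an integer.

drop 0:i onto floor
drop 1:c onto floor
drop 2:c onto {1:c}
drop 3:e onto {2:c}
drop 4:e onto {3:e}
drop 5:e onto {4:e}
drop 6:o onto {2:c}
drop 7:i onto {0:i}
drop 8:a onto {5:e, 6:o, 7:i}
drop 9:a onto {8:a}
drop 10:e onto {9:a}
ground layer = {0:i, 1:c}
drop-orders for the pieces not yet dropped (sum over which currently-grounded one goes next):
  1 to go: {10} 1
  2 to go: {9,10} 1
  3 to go: {8,9,10} 1
  4 to go: {5,8,9,10} 1  {6,8,9,10} 1  {7,8,9,10} 1
  5 to go: {0,7,8,9,10} 1  {4,5,8,9,10} 1  {5,6,8,9,10} 2  {5,7,8,9,10} 2  {6,7,8,9,10} 2
  6 to go: {0,5,7,8,9,10} 3  {0,6,7,8,9,10} 3  {3,4,5,8,9,10} 1  {4,5,6,8,9,10} 3  {4,5,7,8,9,10} 3  {5,6,7,8,9,10} 6
  7 to go: {0,4,5,7,8,9,10} 6  {0,5,6,7,8,9,10} 12  {3,4,5,6,8,9,10} 4  {3,4,5,7,8,9,10} 4  {4,5,6,7,8,9,10} 12
  8 to go: {0,3,4,5,7,8,9,10} 10  {0,4,5,6,7,8,9,10} 30  {2,3,4,5,6,8,9,10} 4  {3,4,5,6,7,8,9,10} 20
  9 to go: {0,3,4,5,6,7,8,9,10} 60  {1,2,3,4,5,6,8,9,10} 4  {2,3,4,5,6,7,8,9,10} 24
  if 0:i drops first: 28 orders
  if 1:c drops first: 84 orders
heap linearizations: 112

112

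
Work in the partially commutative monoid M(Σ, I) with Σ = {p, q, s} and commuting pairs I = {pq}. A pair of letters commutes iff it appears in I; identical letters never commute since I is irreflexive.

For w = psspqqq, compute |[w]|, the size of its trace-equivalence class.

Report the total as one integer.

4

piece 0:p — minimal
piece 1:s rests on {0:p}
piece 2:s rests on {1:s}
piece 3:p rests on {2:s}
piece 4:q rests on {2:s}
piece 5:q rests on {4:q}
piece 6:q rests on {5:q}
minimal pieces: {0:p}
ways to finish when only these pieces remain (= sum over removing one remaining piece with nothing left below it):
  1 left: {3}→1  {6}→1
  2 left: {3,6}→2  {5,6}→1
  3 left: {3,5,6}→3  {4,5,6}→1
  4 left: {3,4,5,6}→4
  5 left: {2,3,4,5,6}→4
  placing 0:p first → 4 extensions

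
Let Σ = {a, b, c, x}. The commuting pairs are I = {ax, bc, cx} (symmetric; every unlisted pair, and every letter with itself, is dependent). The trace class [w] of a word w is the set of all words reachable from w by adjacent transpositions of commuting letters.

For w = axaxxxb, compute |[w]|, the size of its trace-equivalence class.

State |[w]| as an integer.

0(a) covers ∅
1(x) covers ∅
2(a) covers 0:a
3(x) covers 1:x
4(x) covers 3:x
5(x) covers 4:x
6(b) covers 2:a, 5:x
floor of heap: 0:a, 1:x
completions by unplaced set U, small U first (add the entries for U minus each lowest piece of U):
  |U|=1: {6}:1
  |U|=2: {2,6}:1  {5,6}:1
  |U|=3: {0,2,6}:1  {2,5,6}:2  {4,5,6}:1
  |U|=4: {0,2,5,6}:3  {2,4,5,6}:3  {3,4,5,6}:1
  |U|=5: {0,2,4,5,6}:6  {1,3,4,5,6}:1  {2,3,4,5,6}:4
  start at 0(a): 5
  start at 1(x): 10
sum over floor = 15

15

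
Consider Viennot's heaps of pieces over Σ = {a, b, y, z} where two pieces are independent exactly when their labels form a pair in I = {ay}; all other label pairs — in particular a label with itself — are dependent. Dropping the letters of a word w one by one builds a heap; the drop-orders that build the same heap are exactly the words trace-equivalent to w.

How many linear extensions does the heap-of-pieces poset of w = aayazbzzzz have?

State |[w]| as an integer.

4

drop 0:a onto floor
drop 1:a onto {0:a}
drop 2:y onto floor
drop 3:a onto {1:a}
drop 4:z onto {2:y, 3:a}
drop 5:b onto {4:z}
drop 6:z onto {5:b}
drop 7:z onto {6:z}
drop 8:z onto {7:z}
drop 9:z onto {8:z}
ground layer = {0:a, 2:y}
drop-orders for the pieces not yet dropped (sum over which currently-grounded one goes next):
  1 to go: {9} 1
  2 to go: {8,9} 1
  3 to go: {7,8,9} 1
  4 to go: {6,7,8,9} 1
  5 to go: {5,6,7,8,9} 1
  6 to go: {4,5,6,7,8,9} 1
  7 to go: {2,4,5,6,7,8,9} 1  {3,4,5,6,7,8,9} 1
  8 to go: {1,3,4,5,6,7,8,9} 1  {2,3,4,5,6,7,8,9} 2
  if 0:a drops first: 3 orders
  if 2:y drops first: 1 orders
heap linearizations: 4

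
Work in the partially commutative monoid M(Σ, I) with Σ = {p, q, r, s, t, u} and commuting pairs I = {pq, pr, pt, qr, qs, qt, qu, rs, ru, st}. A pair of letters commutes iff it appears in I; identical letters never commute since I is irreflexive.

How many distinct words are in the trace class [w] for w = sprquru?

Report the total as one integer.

piece 0:s — minimal
piece 1:p rests on {0:s}
piece 2:r — minimal
piece 3:q — minimal
piece 4:u rests on {1:p}
piece 5:r rests on {2:r}
piece 6:u rests on {4:u}
minimal pieces: {0:s, 2:r, 3:q}
ways to finish when only these pieces remain (= sum over removing one remaining piece with nothing left below it):
  1 left: {3}→1  {5}→1  {6}→1
  2 left: {2,5}→1  {3,5}→2  {3,6}→2  {4,6}→1  {5,6}→2
  3 left: {1,4,6}→1  {2,3,5}→3  {2,5,6}→3  {3,4,6}→3  {3,5,6}→6  {4,5,6}→3
  4 left: {0,1,4,6}→1  {1,3,4,6}→4  {1,4,5,6}→4  {2,3,5,6}→12  {2,4,5,6}→6  {3,4,5,6}→12
  5 left: {0,1,3,4,6}→5  {0,1,4,5,6}→5  {1,2,4,5,6}→10  {1,3,4,5,6}→20  {2,3,4,5,6}→30
  placing 0:s first → 60 extensions
  placing 2:r first → 30 extensions
  placing 3:q first → 15 extensions
total linear extensions = 105

105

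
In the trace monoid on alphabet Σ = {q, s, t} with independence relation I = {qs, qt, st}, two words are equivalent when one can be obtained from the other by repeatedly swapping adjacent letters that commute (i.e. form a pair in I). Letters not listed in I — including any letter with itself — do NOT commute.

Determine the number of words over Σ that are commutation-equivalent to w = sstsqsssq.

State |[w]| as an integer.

#0=s has no predecessor
#1=s depends on [0:s]
#2=t has no predecessor
#3=s depends on [1:s]
#4=q has no predecessor
#5=s depends on [3:s]
#6=s depends on [5:s]
#7=s depends on [6:s]
#8=q depends on [4:q]
sources: [0:s, 2:t, 4:q]
N(rest) = Σ N(rest − s) over sources s of rest; N(one piece) = 1:
  size 1 → [2]=1  [7]=1  [8]=1
  size 2 → [2,7]=2  [2,8]=2  [4,8]=1  [6,7]=1  [7,8]=2
  size 3 → [2,4,8]=3  [2,6,7]=3  [2,7,8]=6  [4,7,8]=3  [5,6,7]=1  [6,7,8]=3
  size 4 → [2,4,7,8]=12  [2,5,6,7]=4  [2,6,7,8]=12  [3,5,6,7]=1  [4,6,7,8]=6  [5,6,7,8]=4
  size 5 → [1,3,5,6,7]=1  [2,3,5,6,7]=5  [2,4,6,7,8]=30  [2,5,6,7,8]=20  [3,5,6,7,8]=5  [4,5,6,7,8]=10
  size 6 → [0,1,3,5,6,7]=1  [1,2,3,5,6,7]=6  [1,3,5,6,7,8]=6  [2,3,5,6,7,8]=30  [2,4,5,6,7,8]=60  [3,4,5,6,7,8]=15
  size 7 → [0,1,2,3,5,6,7]=7  [0,1,3,5,6,7,8]=7  [1,2,3,5,6,7,8]=42  [1,3,4,5,6,7,8]=21  [2,3,4,5,6,7,8]=105
  first=0(s) contributes 168
  first=2(t) contributes 28
  first=4(q) contributes 56
|[w]| = 252

252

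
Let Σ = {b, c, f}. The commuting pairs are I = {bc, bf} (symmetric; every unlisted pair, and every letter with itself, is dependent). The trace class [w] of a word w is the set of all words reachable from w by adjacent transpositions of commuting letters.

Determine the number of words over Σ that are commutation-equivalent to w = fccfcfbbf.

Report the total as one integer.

piece 0:f — minimal
piece 1:c rests on {0:f}
piece 2:c rests on {1:c}
piece 3:f rests on {2:c}
piece 4:c rests on {3:f}
piece 5:f rests on {4:c}
piece 6:b — minimal
piece 7:b rests on {6:b}
piece 8:f rests on {5:f}
minimal pieces: {0:f, 6:b}
ways to finish when only these pieces remain (= sum over removing one remaining piece with nothing left below it):
  1 left: {7}→1  {8}→1
  2 left: {5,8}→1  {6,7}→1  {7,8}→2
  3 left: {4,5,8}→1  {5,7,8}→3  {6,7,8}→3
  4 left: {3,4,5,8}→1  {4,5,7,8}→4  {5,6,7,8}→6
  5 left: {2,3,4,5,8}→1  {3,4,5,7,8}→5  {4,5,6,7,8}→10
  6 left: {1,2,3,4,5,8}→1  {2,3,4,5,7,8}→6  {3,4,5,6,7,8}→15
  7 left: {0,1,2,3,4,5,8}→1  {1,2,3,4,5,7,8}→7  {2,3,4,5,6,7,8}→21
  placing 0:f first → 28 extensions
  placing 6:b first → 8 extensions
total linear extensions = 36

36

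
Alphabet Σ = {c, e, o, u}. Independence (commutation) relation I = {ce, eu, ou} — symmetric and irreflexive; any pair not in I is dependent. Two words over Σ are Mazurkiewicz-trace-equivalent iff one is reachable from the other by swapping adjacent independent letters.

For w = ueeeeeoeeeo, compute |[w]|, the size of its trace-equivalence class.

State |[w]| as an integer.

0(u) covers ∅
1(e) covers ∅
2(e) covers 1:e
3(e) covers 2:e
4(e) covers 3:e
5(e) covers 4:e
6(o) covers 5:e
7(e) covers 6:o
8(e) covers 7:e
9(e) covers 8:e
10(o) covers 9:e
floor of heap: 0:u, 1:e
completions by unplaced set U, small U first (add the entries for U minus each lowest piece of U):
  |U|=1: {0}:1  {10}:1
  |U|=2: {0,10}:2  {9,10}:1
  |U|=3: {0,9,10}:3  {8,9,10}:1
  |U|=4: {0,8,9,10}:4  {7,8,9,10}:1
  |U|=5: {0,7,8,9,10}:5  {6,7,8,9,10}:1
  |U|=6: {0,6,7,8,9,10}:6  {5,6,7,8,9,10}:1
  |U|=7: {0,5,6,7,8,9,10}:7  {4,5,6,7,8,9,10}:1
  |U|=8: {0,4,5,6,7,8,9,10}:8  {3,4,5,6,7,8,9,10}:1
  |U|=9: {0,3,4,5,6,7,8,9,10}:9  {2,3,4,5,6,7,8,9,10}:1
  start at 0(u): 1
  start at 1(e): 10
sum over floor = 11

11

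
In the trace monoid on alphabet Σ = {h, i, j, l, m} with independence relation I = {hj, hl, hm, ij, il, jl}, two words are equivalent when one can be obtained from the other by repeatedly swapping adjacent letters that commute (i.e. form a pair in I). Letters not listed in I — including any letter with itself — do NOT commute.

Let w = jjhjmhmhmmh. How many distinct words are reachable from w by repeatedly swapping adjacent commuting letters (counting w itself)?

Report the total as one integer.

#0=j has no predecessor
#1=j depends on [0:j]
#2=h has no predecessor
#3=j depends on [1:j]
#4=m depends on [3:j]
#5=h depends on [2:h]
#6=m depends on [4:m]
#7=h depends on [5:h]
#8=m depends on [6:m]
#9=m depends on [8:m]
#10=h depends on [7:h]
sources: [0:j, 2:h]
N(rest) = Σ N(rest − s) over sources s of rest; N(one piece) = 1:
  size 1 → [9]=1  [10]=1
  size 2 → [7,10]=1  [8,9]=1  [9,10]=2
  size 3 → [5,7,10]=1  [6,8,9]=1  [7,9,10]=3  [8,9,10]=3
  size 4 → [2,5,7,10]=1  [4,6,8,9]=1  [5,7,9,10]=4  [6,8,9,10]=4  [7,8,9,10]=6
  size 5 → [2,5,7,9,10]=5  [3,4,6,8,9]=1  [4,6,8,9,10]=5  [5,7,8,9,10]=10  [6,7,8,9,10]=10
  size 6 → [1,3,4,6,8,9]=1  [2,5,7,8,9,10]=15  [3,4,6,8,9,10]=6  [4,6,7,8,9,10]=15  [5,6,7,8,9,10]=20
  size 7 → [0,1,3,4,6,8,9]=1  [1,3,4,6,8,9,10]=7  [2,5,6,7,8,9,10]=35  [3,4,6,7,8,9,10]=21  [4,5,6,7,8,9,10]=35
  size 8 → [0,1,3,4,6,8,9,10]=8  [1,3,4,6,7,8,9,10]=28  [2,4,5,6,7,8,9,10]=70  [3,4,5,6,7,8,9,10]=56
  size 9 → [0,1,3,4,6,7,8,9,10]=36  [1,3,4,5,6,7,8,9,10]=84  [2,3,4,5,6,7,8,9,10]=126
  first=0(j) contributes 210
  first=2(h) contributes 120
|[w]| = 330

330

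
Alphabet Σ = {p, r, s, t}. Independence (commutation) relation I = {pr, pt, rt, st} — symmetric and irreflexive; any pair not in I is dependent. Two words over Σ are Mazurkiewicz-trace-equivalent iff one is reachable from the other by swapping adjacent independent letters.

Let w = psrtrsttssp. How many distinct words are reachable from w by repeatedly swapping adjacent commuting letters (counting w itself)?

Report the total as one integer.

0(p) covers ∅
1(s) covers 0:p
2(r) covers 1:s
3(t) covers ∅
4(r) covers 2:r
5(s) covers 4:r
6(t) covers 3:t
7(t) covers 6:t
8(s) covers 5:s
9(s) covers 8:s
10(p) covers 9:s
floor of heap: 0:p, 3:t
completions by unplaced set U, small U first (add the entries for U minus each lowest piece of U):
  |U|=1: {7}:1  {10}:1
  |U|=2: {6,7}:1  {7,10}:2  {9,10}:1
  |U|=3: {3,6,7}:1  {6,7,10}:3  {7,9,10}:3  {8,9,10}:1
  |U|=4: {3,6,7,10}:4  {5,8,9,10}:1  {6,7,9,10}:6  {7,8,9,10}:4
  |U|=5: {3,6,7,9,10}:10  {4,5,8,9,10}:1  {5,7,8,9,10}:5  {6,7,8,9,10}:10
  |U|=6: {2,4,5,8,9,10}:1  {3,6,7,8,9,10}:20  {4,5,7,8,9,10}:6  {5,6,7,8,9,10}:15
  |U|=7: {1,2,4,5,8,9,10}:1  {2,4,5,7,8,9,10}:7  {3,5,6,7,8,9,10}:35  {4,5,6,7,8,9,10}:21
  |U|=8: {0,1,2,4,5,8,9,10}:1  {1,2,4,5,7,8,9,10}:8  {2,4,5,6,7,8,9,10}:28  {3,4,5,6,7,8,9,10}:56
  |U|=9: {0,1,2,4,5,7,8,9,10}:9  {1,2,4,5,6,7,8,9,10}:36  {2,3,4,5,6,7,8,9,10}:84
  start at 0(p): 120
  start at 3(t): 45
sum over floor = 165

165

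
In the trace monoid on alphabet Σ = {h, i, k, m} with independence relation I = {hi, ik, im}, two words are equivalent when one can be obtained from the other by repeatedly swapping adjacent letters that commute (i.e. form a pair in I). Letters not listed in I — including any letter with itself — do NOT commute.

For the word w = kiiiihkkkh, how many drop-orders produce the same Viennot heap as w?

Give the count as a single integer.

0(k) covers ∅
1(i) covers ∅
2(i) covers 1:i
3(i) covers 2:i
4(i) covers 3:i
5(h) covers 0:k
6(k) covers 5:h
7(k) covers 6:k
8(k) covers 7:k
9(h) covers 8:k
floor of heap: 0:k, 1:i
completions by unplaced set U, small U first (add the entries for U minus each lowest piece of U):
  |U|=1: {4}:1  {9}:1
  |U|=2: {3,4}:1  {4,9}:2  {8,9}:1
  |U|=3: {2,3,4}:1  {3,4,9}:3  {4,8,9}:3  {7,8,9}:1
  |U|=4: {1,2,3,4}:1  {2,3,4,9}:4  {3,4,8,9}:6  {4,7,8,9}:4  {6,7,8,9}:1
  |U|=5: {1,2,3,4,9}:5  {2,3,4,8,9}:10  {3,4,7,8,9}:10  {4,6,7,8,9}:5  {5,6,7,8,9}:1
  |U|=6: {0,5,6,7,8,9}:1  {1,2,3,4,8,9}:15  {2,3,4,7,8,9}:20  {3,4,6,7,8,9}:15  {4,5,6,7,8,9}:6
  |U|=7: {0,4,5,6,7,8,9}:7  {1,2,3,4,7,8,9}:35  {2,3,4,6,7,8,9}:35  {3,4,5,6,7,8,9}:21
  |U|=8: {0,3,4,5,6,7,8,9}:28  {1,2,3,4,6,7,8,9}:70  {2,3,4,5,6,7,8,9}:56
  start at 0(k): 126
  start at 1(i): 84
sum over floor = 210

210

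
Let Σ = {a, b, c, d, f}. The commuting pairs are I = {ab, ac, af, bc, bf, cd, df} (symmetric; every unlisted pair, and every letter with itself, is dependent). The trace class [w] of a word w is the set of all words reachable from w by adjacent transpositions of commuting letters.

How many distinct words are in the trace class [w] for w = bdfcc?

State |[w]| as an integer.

0(b) covers ∅
1(d) covers 0:b
2(f) covers ∅
3(c) covers 2:f
4(c) covers 3:c
floor of heap: 0:b, 2:f
completions by unplaced set U, small U first (add the entries for U minus each lowest piece of U):
  |U|=1: {1}:1  {4}:1
  |U|=2: {0,1}:1  {1,4}:2  {3,4}:1
  |U|=3: {0,1,4}:3  {1,3,4}:3  {2,3,4}:1
  start at 0(b): 4
  start at 2(f): 6
sum over floor = 10

10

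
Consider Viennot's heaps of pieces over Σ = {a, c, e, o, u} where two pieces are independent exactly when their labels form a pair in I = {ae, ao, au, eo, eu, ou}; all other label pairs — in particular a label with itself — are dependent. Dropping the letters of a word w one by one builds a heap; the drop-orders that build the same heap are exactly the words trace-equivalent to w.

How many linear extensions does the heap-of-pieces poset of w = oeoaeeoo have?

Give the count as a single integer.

280

0(o) covers ∅
1(e) covers ∅
2(o) covers 0:o
3(a) covers ∅
4(e) covers 1:e
5(e) covers 4:e
6(o) covers 2:o
7(o) covers 6:o
floor of heap: 0:o, 1:e, 3:a
completions by unplaced set U, small U first (add the entries for U minus each lowest piece of U):
  |U|=1: {3}:1  {5}:1  {7}:1
  |U|=2: {3,5}:2  {3,7}:2  {4,5}:1  {5,7}:2  {6,7}:1
  |U|=3: {1,4,5}:1  {2,6,7}:1  {3,4,5}:3  {3,5,7}:6  {3,6,7}:3  {4,5,7}:3  {5,6,7}:3
  |U|=4: {0,2,6,7}:1  {1,3,4,5}:4  {1,4,5,7}:4  {2,3,6,7}:4  {2,5,6,7}:4  {3,4,5,7}:12  {3,5,6,7}:12  {4,5,6,7}:6
  |U|=5: {0,2,3,6,7}:5  {0,2,5,6,7}:5  {1,3,4,5,7}:20  {1,4,5,6,7}:10  {2,3,5,6,7}:20  {2,4,5,6,7}:10  {3,4,5,6,7}:30
  |U|=6: {0,2,3,5,6,7}:30  {0,2,4,5,6,7}:15  {1,2,4,5,6,7}:20  {1,3,4,5,6,7}:60  {2,3,4,5,6,7}:60
  start at 0(o): 140
  start at 1(e): 105
  start at 3(a): 35
sum over floor = 280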